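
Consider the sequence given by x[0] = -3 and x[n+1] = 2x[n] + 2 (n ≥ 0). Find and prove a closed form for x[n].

Claim: x[n] = -2^n − 2.

Base case: x[0] = -3, and -2^0 − 2 = -1 − 2 = -3.
Assume x[j] = -2^j − 2 for some j ≥ 0.
Then x[j+1] = 2x[j] + 2 = 2·(-2^j − 2) + 2 = -2^{j+1} − 4 + 2 = -2^{j+1} − 2.
So the formula holds for j+1, and by induction x[n] = -2^n − 2 for all n ≥ 0.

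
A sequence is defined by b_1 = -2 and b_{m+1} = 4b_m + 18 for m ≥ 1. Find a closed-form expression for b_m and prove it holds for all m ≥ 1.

Claim: b_m = 4^m − 6.

Base case: b_1 = -2, and 4^1 − 6 = 4 − 6 = -2.
Assume b_r = 4^r − 6 for some r ≥ 1.
Then b_{r+1} = 4b_r + 18 = 4·(4^r − 6) + 18 = 4^{r+1} − 24 + 18 = 4^{r+1} − 6.
By induction, b_m = 4^m − 6 for all m ≥ 1.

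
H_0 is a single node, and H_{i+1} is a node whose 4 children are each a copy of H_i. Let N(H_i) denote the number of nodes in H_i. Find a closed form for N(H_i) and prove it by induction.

Claim: N(H_i) = (4^{i+1} − 1)/3.

Base case: N(H_0) = 1, and (4^{0+1} − 1)/3 = 1.
Assume N(H_j) = (4^{j+1} − 1)/3.
Then N(H_{j+1}) = 1 + 4N(H_j) = 1 + 4·(4^{j+1} − 1)/3 = 1 + (4^{j+2} − 4)/3 = (3 + 4^{j+2} − 4)/3 = (4^{j+2} − 1)/3.
By induction, N(H_i) = (4^{i+1} − 1)/3 for all i ≥ 0.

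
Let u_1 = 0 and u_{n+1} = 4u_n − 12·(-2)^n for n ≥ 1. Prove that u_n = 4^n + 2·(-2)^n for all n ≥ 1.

Base case: u_1 = 0, and 4^1 + 2·(-2)^1 = 4 − 4 = 0.
Assume u_k = 4^k + 2·(-2)^k for some k ≥ 1.
Then u_{k+1} = 4u_k − 12·(-2)^k = 4·(4^k + 2·(-2)^k) − 12·(-2)^k = 4^{k+1} + 8·(-2)^k − 12·(-2)^k = 4^{k+1} − 4·(-2)^k = 4^{k+1} + 2·(-2)^{k+1}.
By induction, u_n = 4^n + 2·(-2)^n for all n ≥ 1.

u_n = 4^n + 2·(-2)^n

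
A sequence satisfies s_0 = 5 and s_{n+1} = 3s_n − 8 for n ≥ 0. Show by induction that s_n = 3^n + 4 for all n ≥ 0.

Base case: s_0 = 5, and 3^0 + 4 = 1 + 4 = 5.
Assume s_j = 3^j + 4 for some j ≥ 0.
Then s_{j+1} = 3s_j − 8 = 3·(3^j + 4) − 8 = 3^{j+1} + 12 − 8 = 3^{j+1} + 4.
So the formula holds for j+1, and by induction s_n = 3^n + 4 for all n ≥ 0.

s_n = 3^n + 4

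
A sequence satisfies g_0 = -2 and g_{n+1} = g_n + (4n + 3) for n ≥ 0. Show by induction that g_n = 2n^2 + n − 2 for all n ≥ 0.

Base case: g_0 = -2, and 2·0^2 + 0 − 2 = -2.
Assume g_j = 2j^2 + j − 2.
Then g_{j+1} = g_j + (4j + 3) = (2j^2 + j − 2) + (4j + 3) = 2j^2 + 5j + 1,
and 2·(j+1)^2 + (j+1) − 2 = 2j^2 + 5j + 1.
Hence g_n = 2n^2 + n − 2 for every n ≥ 0, by induction.

g_n = 2n^2 + n − 2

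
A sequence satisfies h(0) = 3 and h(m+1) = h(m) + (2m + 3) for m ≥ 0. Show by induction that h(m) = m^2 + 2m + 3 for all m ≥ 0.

Base case: h(0) = 3, and 0^2 + 2·0 + 3 = 3.
Assume h(j) = j^2 + 2j + 3.
Then h(j+1) = h(j) + (2j + 3) = (j^2 + 2j + 3) + (2j + 3) = j^2 + 4j + 6,
and (j+1)^2 + 2·(j+1) + 3 = j^2 + 4j + 6.
This completes the inductive step, so h(m) = m^2 + 2m + 3 for all m ≥ 0.

h(m) = m^2 + 2m + 3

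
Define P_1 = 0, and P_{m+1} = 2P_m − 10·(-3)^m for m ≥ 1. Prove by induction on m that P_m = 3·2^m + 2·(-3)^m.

Base case: P_1 = 0, and 3·2^1 + 2·(-3)^1 = 6 − 6 = 0.
Assume P_r = 3·2^r + 2·(-3)^r for some r ≥ 1.
Then P_{r+1} = 2P_r − 10·(-3)^r = 2·(3·2^r + 2·(-3)^r) − 10·(-3)^r = 3·2^{r+1} + 4·(-3)^r − 10·(-3)^r = 3·2^{r+1} − 6·(-3)^r = 3·2^{r+1} + 2·(-3)^{r+1}.
This completes the inductive step, so P_m = 3·2^m + 2·(-3)^m for all m ≥ 1.

P_m = 3·2^m + 2·(-3)^m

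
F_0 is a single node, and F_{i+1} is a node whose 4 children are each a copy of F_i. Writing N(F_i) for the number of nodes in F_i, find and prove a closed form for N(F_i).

Claim: N(F_i) = (4^{i+1} − 1)/3.

Base case: N(F_0) = 1, and (4^{0+1} − 1)/3 = 1.
Assume N(F_j) = (4^{j+1} − 1)/3.
Then N(F_{j+1}) = 1 + 4N(F_j) = 1 + 4·(4^{j+1} − 1)/3 = 1 + (4^{j+2} − 4)/3 = (3 + 4^{j+2} − 4)/3 = (4^{j+2} − 1)/3.
Hence N(F_i) = (4^{i+1} − 1)/3 for every i ≥ 0, by induction.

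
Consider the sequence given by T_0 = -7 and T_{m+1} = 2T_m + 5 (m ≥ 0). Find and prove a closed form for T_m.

Claim: T_m = -2^{m+1} − 5.

Base case: T_0 = -7, and -2^{0+1} − 5 = -2 − 5 = -7.
Assume T_j = -2^{j+1} − 5 for some j ≥ 0.
Then T_{j+1} = 2T_j + 5 = 2·(-2^{j+1} − 5) + 5 = -2^{j+2} − 10 + 5 = -2^{j+2} − 5.
By induction, T_m = -2^{m+1} − 5 for all m ≥ 0.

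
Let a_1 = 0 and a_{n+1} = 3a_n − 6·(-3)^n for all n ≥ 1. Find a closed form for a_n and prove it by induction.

Claim: a_n = 3^n + (-3)^n.

Base case: a_1 = 0, and 3^1 + (-3)^1 = 3 − 3 = 0.
Assume a_j = 3^j + (-3)^j for some j ≥ 1.
Then a_{j+1} = 3a_j − 6·(-3)^j = 3·(3^j + (-3)^j) − 6·(-3)^j = 3^{j+1} + 3·(-3)^j − 6·(-3)^j = 3^{j+1} − 3·(-3)^j = 3^{j+1} + (-3)^{j+1}.
By induction, a_n = 3^n + (-3)^n for all n ≥ 1.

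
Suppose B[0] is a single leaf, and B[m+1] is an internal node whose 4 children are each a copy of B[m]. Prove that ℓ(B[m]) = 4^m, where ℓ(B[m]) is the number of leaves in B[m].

Base case: ℓ(B[0]) = 1, and 4^0 = 1.
Assume ℓ(B[r]) = 4^r.
Then ℓ(B[r+1]) = 4·ℓ(B[r]) = 4·4^r = 4^{r+1}.
This completes the inductive step, so ℓ(B[m]) = 4^m for all m ≥ 0.

ℓ(B[m]) = 4^m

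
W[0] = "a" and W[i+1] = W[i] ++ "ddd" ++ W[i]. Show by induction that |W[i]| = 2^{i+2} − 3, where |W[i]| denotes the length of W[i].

Base case: |W[0]| = 1, and 2^{0+2} − 3 = 1.
Assume |W[k]| = 2^{k+2} − 3.
Then |W[k+1]| = |W[k]| + 3 + |W[k]| = 2|W[k]| + 3 = 2(2^{k+2} − 3) + 3 = 2^{k+3} − 6 + 3 = 2^{k+3} − 3.
Hence |W[i]| = 2^{i+2} − 3 for every i ≥ 0, by induction.

|W[i]| = 2^{i+2} − 3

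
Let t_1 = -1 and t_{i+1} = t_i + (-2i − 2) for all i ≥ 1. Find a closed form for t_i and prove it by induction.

Claim: t_i = -i^2 − i + 1.

Base case: t_1 = -1, and -1^2 − 1 + 1 = -1.
Assume t_j = -j^2 − j + 1.
Then t_{j+1} = t_j + (-2j − 2) = (-j^2 − j + 1) + (-2j − 2) = -j^2 − 3j − 1,
and -(j+1)^2 − (j+1) + 1 = -j^2 − 3j − 1.
By induction, t_i = -i^2 − i + 1 for all i ≥ 1.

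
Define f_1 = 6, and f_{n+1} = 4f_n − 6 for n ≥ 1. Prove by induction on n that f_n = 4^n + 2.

Base case: f_1 = 6, and 4^1 + 2 = 4 + 2 = 6.
Assume f_m = 4^m + 2 for some m ≥ 1.
Then f_{m+1} = 4f_m − 6 = 4·(4^m + 2) − 6 = 4^{m+1} + 8 − 6 = 4^{m+1} + 2.
So the formula holds for m+1, and by induction f_n = 4^n + 2 for all n ≥ 1.

f_n = 4^n + 2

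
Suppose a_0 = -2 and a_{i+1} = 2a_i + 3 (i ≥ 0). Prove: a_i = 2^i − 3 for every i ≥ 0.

Base case: a_0 = -2, and 2^0 − 3 = 1 − 3 = -2.
Assume a_j = 2^j − 3 for some j ≥ 0.
Then a_{j+1} = 2a_j + 3 = 2·(2^j − 3) + 3 = 2^{j+1} − 6 + 3 = 2^{j+1} − 3.
Hence a_i = 2^i − 3 for every i ≥ 0, by induction.

a_i = 2^i − 3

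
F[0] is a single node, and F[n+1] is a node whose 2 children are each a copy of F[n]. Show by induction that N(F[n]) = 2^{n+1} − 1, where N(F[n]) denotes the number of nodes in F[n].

Base case: N(F[0]) = 1, and 2^{0+1} − 1 = 1.
Assume N(F[j]) = 2^{j+1} − 1.
Then N(F[j+1]) = 1 + 2N(F[j]) = 1 + 2(2^{j+1} − 1) = 2^{j+2} − 2 + 1 = 2^{j+2} − 1.
So the formula holds for j+1, and by induction N(F[n]) = 2^{n+1} − 1 for all n ≥ 0.

N(F[n]) = 2^{n+1} − 1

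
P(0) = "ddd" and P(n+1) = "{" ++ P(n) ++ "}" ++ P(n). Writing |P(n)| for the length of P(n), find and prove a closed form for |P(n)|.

Claim: |P(n)| = 5·2^n − 2.

Base case: |P(0)| = 3, and 5·2^0 − 2 = 3.
Assume |P(r)| = 5·2^r − 2.
Then |P(r+1)| = 1 + |P(r)| + 1 + |P(r)| = 2|P(r)| + 2 = 2(5·2^r − 2) + 2 = 5·2^{r+1} − 4 + 2 = 5·2^{r+1} − 2.
This completes the inductive step, so |P(n)| = 5·2^n − 2 for all n ≥ 0.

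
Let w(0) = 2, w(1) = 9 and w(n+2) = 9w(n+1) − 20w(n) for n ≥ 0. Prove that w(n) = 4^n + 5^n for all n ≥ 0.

Base cases: w(0) = 2 and 4^0 + 5^0 = 2; w(1) = 9 and 4^1 + 5^1 = 9.
Assume w(j) = 4^j + 5^j for all 0 ≤ j ≤ r, where r ≥ 1.
Then w(r+1) = 9w(r) − 20w(r−1) = 9·(4^r + 5^r) − 20·(4^{r−1} + 5^{r−1}) = (9·4 − 20)4^{r−1} + (9·5 − 20)5^{r−1} = 16·4^{r−1} + 25·5^{r−1} = 4^{r+1} + 5^{r+1}.
Hence w(n) = 4^n + 5^n for every n ≥ 0, by strong induction.

w(n) = 4^n + 5^n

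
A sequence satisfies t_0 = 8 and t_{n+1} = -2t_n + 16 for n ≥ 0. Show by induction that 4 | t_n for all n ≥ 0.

Base case: t_0 = 8 = 4·2, so 4 | t_0.
Assume 4 | t_m, so t_m = 4s for some integer s.
Then t_{m+1} = -2t_m + 16 = -2·(4s) + 16 = 4(-2s + 4), so 4 | t_{m+1}.
By induction, 4 | t_n for all n ≥ 0.

4 | t_n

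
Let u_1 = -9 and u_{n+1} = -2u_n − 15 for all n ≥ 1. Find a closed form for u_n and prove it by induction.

Claim: u_n = 2·(-2)^n − 5.

Base case: u_1 = -9, and 2·(-2)^1 − 5 = -4 − 5 = -9.
Assume u_j = 2·(-2)^j − 5 for some j ≥ 1.
Then u_{j+1} = -2u_j − 15 = -2·(2·(-2)^j − 5) − 15 = -4·(-2)^j + 10 − 15 = 2·(-2)^{j+1} − 5.
Hence u_n = 2·(-2)^n − 5 for every n ≥ 1, by induction.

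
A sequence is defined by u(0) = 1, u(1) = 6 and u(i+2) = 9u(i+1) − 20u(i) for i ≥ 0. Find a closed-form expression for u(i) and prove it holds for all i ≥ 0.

Claim: u(i) = -4^i + 2·5^i.

Base cases: u(0) = 1 and -4^0 + 2·5^0 = 1; u(1) = 6 and -4^1 + 2·5^1 = 6.
Assume u(t) = -4^t + 2·5^t for all 0 ≤ t ≤ j, where j ≥ 1.
Then u(j+1) = 9u(j) − 20u(j−1) = 9·(-4^j + 2·5^j) − 20·(-4^{j−1} + 2·5^{j−1}) = -(9·4 − 20)4^{j−1} + 2·(9·5 − 20)5^{j−1} = -16·4^{j−1} + 50·5^{j−1} = -4^{j+1} + 2·5^{j+1}.
So the formula holds for j+1, and by strong induction u(i) = -4^i + 2·5^i for all i ≥ 0.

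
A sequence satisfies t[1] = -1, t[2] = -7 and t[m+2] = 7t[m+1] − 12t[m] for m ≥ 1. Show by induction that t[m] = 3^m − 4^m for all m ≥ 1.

Base cases: t[1] = -1 and 3^1 − 4^1 = -1; t[2] = -7 and 3^2 − 4^2 = -7.
Assume t[j] = 3^j − 4^j for all 1 ≤ j ≤ k, where k ≥ 2.
Then t[k+1] = 7t[k] − 12t[k−1] = 7·(3^k − 4^k) − 12·(3^{k−1} − 4^{k−1}) = (7·3 − 12)3^{k−1} − (7·4 − 12)4^{k−1} = 9·3^{k−1} − 16·4^{k−1} = 3^{k+1} − 4^{k+1}.
This completes the inductive step, so t[m] = 3^m − 4^m for all m ≥ 1.

t[m] = 3^m − 4^m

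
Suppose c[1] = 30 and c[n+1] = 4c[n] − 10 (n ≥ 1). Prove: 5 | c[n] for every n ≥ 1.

Base case: c[1] = 30 = 5·6, so 5 | c[1].
Assume 5 | c[r], so c[r] = 5t for some integer t.
Then c[r+1] = 4c[r] − 10 = 4·(5t) − 10 = 5(4t − 2), so 5 | c[r+1].
This completes the inductive step, so 5 | c[n] for all n ≥ 1.

5 | c[n]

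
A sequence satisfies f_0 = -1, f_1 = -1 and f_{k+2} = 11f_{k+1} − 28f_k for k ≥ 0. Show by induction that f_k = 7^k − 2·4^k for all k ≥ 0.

Base cases: f_0 = -1 and 7^0 − 2·4^0 = -1; f_1 = -1 and 7^1 − 2·4^1 = -1.
Assume f_i = 7^i − 2·4^i for all 0 ≤ i ≤ j, where j ≥ 1.
Then f_{j+1} = 11f_j − 28f_{j−1} = 11·(7^j − 2·4^j) − 28·(7^{j−1} − 2·4^{j−1}) = (11·7 − 28)7^{j−1} − 2·(11·4 − 28)4^{j−1} = 49·7^{j−1} − 32·4^{j−1} = 7^{j+1} − 2·4^{j+1}.
So the formula holds for j+1, and by strong induction f_k = 7^k − 2·4^k for all k ≥ 0.

f_k = 7^k − 2·4^k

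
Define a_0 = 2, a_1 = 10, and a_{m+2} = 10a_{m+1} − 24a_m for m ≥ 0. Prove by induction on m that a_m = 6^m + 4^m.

Base cases: a_0 = 2 and 6^0 + 4^0 = 2; a_1 = 10 and 6^1 + 4^1 = 10.
Assume a_j = 6^j + 4^j for all 0 ≤ j ≤ r, where r ≥ 1.
Then a_{r+1} = 10a_r − 24a_{r−1} = 10·(6^r + 4^r) − 24·(6^{r−1} + 4^{r−1}) = (10·6 − 24)6^{r−1} + (10·4 − 24)4^{r−1} = 36·6^{r−1} + 16·4^{r−1} = 6^{r+1} + 4^{r+1}.
By strong induction, a_m = 6^m + 4^m for all m ≥ 0.

a_m = 6^m + 4^m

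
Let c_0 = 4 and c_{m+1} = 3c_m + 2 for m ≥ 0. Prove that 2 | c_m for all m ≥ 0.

Base case: c_0 = 4 = 2·2, so 2 | c_0.
Assume 2 | c_j, so c_j = 2t for some integer t.
Then c_{j+1} = 3c_j + 2 = 3·(2t) + 2 = 2(3t + 1), so 2 | c_{j+1}.
This completes the inductive step, so 2 | c_m for all m ≥ 0.

2 | c_m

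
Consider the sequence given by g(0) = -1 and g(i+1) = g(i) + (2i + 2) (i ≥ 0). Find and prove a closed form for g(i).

Claim: g(i) = i^2 + i − 1.

Base case: g(0) = -1, and 0^2 + 0 − 1 = -1.
Assume g(k) = k^2 + k − 1.
Then g(k+1) = g(k) + (2k + 2) = (k^2 + k − 1) + (2k + 2) = k^2 + 3k + 1,
and (k+1)^2 + (k+1) − 1 = k^2 + 3k + 1.
By induction, g(i) = i^2 + i − 1 for all i ≥ 0.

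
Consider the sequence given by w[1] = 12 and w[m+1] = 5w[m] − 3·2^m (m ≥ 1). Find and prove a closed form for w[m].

Claim: w[m] = 2·5^m + 2^m.

Base case: w[1] = 12, and 2·5^1 + 2^1 = 10 + 2 = 12.
Assume w[k] = 2·5^k + 2^k for some k ≥ 1.
Then w[k+1] = 5w[k] − 3·2^k = 5·(2·5^k + 2^k) − 3·2^k = 2·5^{k+1} + 5·2^k − 3·2^k = 2·5^{k+1} + 2·2^k = 2·5^{k+1} + 2^{k+1}.
So the formula holds for k+1, and by induction w[m] = 2·5^m + 2^m for all m ≥ 1.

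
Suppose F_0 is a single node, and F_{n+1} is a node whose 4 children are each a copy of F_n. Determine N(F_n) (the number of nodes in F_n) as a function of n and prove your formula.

Claim: N(F_n) = (4^{n+1} − 1)/3.

Base case: N(F_0) = 1, and (4^{0+1} − 1)/3 = 1.
Assume N(F_r) = (4^{r+1} − 1)/3.
Then N(F_{r+1}) = 1 + 4N(F_r) = 1 + 4·(4^{r+1} − 1)/3 = 1 + (4^{r+2} − 4)/3 = (3 + 4^{r+2} − 4)/3 = (4^{r+2} − 1)/3.
By induction, N(F_n) = (4^{n+1} − 1)/3 for all n ≥ 0.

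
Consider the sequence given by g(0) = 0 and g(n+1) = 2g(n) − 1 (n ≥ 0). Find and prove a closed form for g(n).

Claim: g(n) = -2^n + 1.

Base case: g(0) = 0, and -2^0 + 1 = -1 + 1 = 0.
Assume g(m) = -2^m + 1 for some m ≥ 0.
Then g(m+1) = 2g(m) − 1 = 2·(-2^m + 1) − 1 = -2^{m+1} + 2 − 1 = -2^{m+1} + 1.
So the formula holds for m+1, and by induction g(n) = -2^n + 1 for all n ≥ 0.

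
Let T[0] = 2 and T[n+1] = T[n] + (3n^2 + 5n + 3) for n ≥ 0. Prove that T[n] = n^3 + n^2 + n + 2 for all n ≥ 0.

Base case: T[0] = 2, and 0^3 + 0^2 + 0 + 2 = 2.
Assume T[r] = r^3 + r^2 + r + 2.
Then T[r+1] = T[r] + (3r^2 + 5r + 3) = (r^3 + r^2 + r + 2) + (3r^2 + 5r + 3) = r^3 + 4r^2 + 6r + 5,
and (r+1)^3 + (r+1)^2 + (r+1) + 2 = r^3 + 4r^2 + 6r + 5.
Hence T[n] = n^3 + n^2 + n + 2 for every n ≥ 0, by induction.

T[n] = n^3 + n^2 + n + 2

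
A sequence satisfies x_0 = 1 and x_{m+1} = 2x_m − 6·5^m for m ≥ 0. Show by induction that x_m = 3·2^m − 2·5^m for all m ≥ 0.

Base case: x_0 = 1, and 3·2^0 − 2·5^0 = 3 − 2 = 1.
Assume x_r = 3·2^r − 2·5^r for some r ≥ 0.
Then x_{r+1} = 2x_r − 6·5^r = 2·(3·2^r − 2·5^r) − 6·5^r = 3·2^{r+1} − 4·5^r − 6·5^r = 3·2^{r+1} − 10·5^r = 3·2^{r+1} − 2·5^{r+1}.
This completes the inductive step, so x_m = 3·2^m − 2·5^m for all m ≥ 0.

x_m = 3·2^m − 2·5^m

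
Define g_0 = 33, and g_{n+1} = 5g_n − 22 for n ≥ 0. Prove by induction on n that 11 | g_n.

Base case: g_0 = 33 = 11·3, so 11 | g_0.
Assume 11 | g_j, so g_j = 11t for some integer t.
Then g_{j+1} = 5g_j − 22 = 5·(11t) − 22 = 11(5t − 2), so 11 | g_{j+1}.
This completes the inductive step, so 11 | g_n for all n ≥ 0.

11 | g_n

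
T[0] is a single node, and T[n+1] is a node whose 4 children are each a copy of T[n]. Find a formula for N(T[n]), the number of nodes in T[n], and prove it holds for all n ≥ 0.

Claim: N(T[n]) = (4^{n+1} − 1)/3.

Base case: N(T[0]) = 1, and (4^{0+1} − 1)/3 = 1.
Assume N(T[k]) = (4^{k+1} − 1)/3.
Then N(T[k+1]) = 1 + 4N(T[k]) = 1 + 4·(4^{k+1} − 1)/3 = 1 + (4^{k+2} − 4)/3 = (3 + 4^{k+2} − 4)/3 = (4^{k+2} − 1)/3.
By induction, N(T[n]) = (4^{n+1} − 1)/3 for all n ≥ 0.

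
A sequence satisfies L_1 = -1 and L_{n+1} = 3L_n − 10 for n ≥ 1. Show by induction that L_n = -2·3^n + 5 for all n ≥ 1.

Base case: L_1 = -1, and -2·3^1 + 5 = -6 + 5 = -1.
Assume L_r = -2·3^r + 5 for some r ≥ 1.
Then L_{r+1} = 3L_r − 10 = 3·(-2·3^r + 5) − 10 = -6·3^r + 15 − 10 = -2·3^{r+1} + 5.
Hence L_n = -2·3^n + 5 for every n ≥ 1, by induction.

L_n = -2·3^n + 5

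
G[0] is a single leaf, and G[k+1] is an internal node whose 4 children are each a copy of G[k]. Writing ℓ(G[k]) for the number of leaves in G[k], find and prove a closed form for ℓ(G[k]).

Claim: ℓ(G[k]) = 4^k.

Base case: ℓ(G[0]) = 1, and 4^0 = 1.
Assume ℓ(G[r]) = 4^r.
Then ℓ(G[r+1]) = 4·ℓ(G[r]) = 4·4^r = 4^{r+1}.
By induction, ℓ(G[k]) = 4^k for all k ≥ 0.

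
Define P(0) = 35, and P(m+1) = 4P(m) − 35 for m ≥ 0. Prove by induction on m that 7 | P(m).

Base case: P(0) = 35 = 7·5, so 7 | P(0).
Assume 7 | P(k), so P(k) = 7t for some integer t.
Then P(k+1) = 4P(k) − 35 = 4·(7t) − 35 = 7(4t − 5), so 7 | P(k+1).
So the property holds for k+1, and by induction 7 | P(m) for all m ≥ 0.

7 | P(m)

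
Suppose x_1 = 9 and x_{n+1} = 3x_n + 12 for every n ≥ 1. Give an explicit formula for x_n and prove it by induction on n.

Claim: x_n = 5·3^n − 6.

Base case: x_1 = 9, and 5·3^1 − 6 = 15 − 6 = 9.
Assume x_k = 5·3^k − 6 for some k ≥ 1.
Then x_{k+1} = 3x_k + 12 = 3·(5·3^k − 6) + 12 = 15·3^k − 18 + 12 = 5·3^{k+1} − 6.
By induction, x_n = 5·3^n − 6 for all n ≥ 1.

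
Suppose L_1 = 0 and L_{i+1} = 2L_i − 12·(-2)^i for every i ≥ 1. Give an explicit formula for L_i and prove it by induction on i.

Claim: L_i = 3·2^i + 3·(-2)^i.

Base case: L_1 = 0, and 3·2^1 + 3·(-2)^1 = 6 − 6 = 0.
Assume L_m = 3·2^m + 3·(-2)^m for some m ≥ 1.
Then L_{m+1} = 2L_m − 12·(-2)^m = 2·(3·2^m + 3·(-2)^m) − 12·(-2)^m = 3·2^{m+1} + 6·(-2)^m − 12·(-2)^m = 3·2^{m+1} − 6·(-2)^m = 3·2^{m+1} + 3·(-2)^{m+1}.
By induction, L_i = 3·2^i + 3·(-2)^i for all i ≥ 1.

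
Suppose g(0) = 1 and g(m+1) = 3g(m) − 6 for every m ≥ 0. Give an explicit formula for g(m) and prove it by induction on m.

Claim: g(m) = -2·3^m + 3.

Base case: g(0) = 1, and -2·3^0 + 3 = -2 + 3 = 1.
Assume g(r) = -2·3^r + 3 for some r ≥ 0.
Then g(r+1) = 3g(r) − 6 = 3·(-2·3^r + 3) − 6 = -6·3^r + 9 − 6 = -2·3^{r+1} + 3.
So the formula holds for r+1, and by induction g(m) = -2·3^m + 3 for all m ≥ 0.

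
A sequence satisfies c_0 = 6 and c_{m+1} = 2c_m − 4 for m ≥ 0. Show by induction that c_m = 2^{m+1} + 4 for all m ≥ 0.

Base case: c_0 = 6, and 2^{0+1} + 4 = 2 + 4 = 6.
Assume c_k = 2^{k+1} + 4 for some k ≥ 0.
Then c_{k+1} = 2c_k − 4 = 2·(2^{k+1} + 4) − 4 = 2^{k+2} + 8 − 4 = 2^{k+2} + 4.
So the formula holds for k+1, and by induction c_m = 2^{m+1} + 4 for all m ≥ 0.

c_m = 2^{m+1} + 4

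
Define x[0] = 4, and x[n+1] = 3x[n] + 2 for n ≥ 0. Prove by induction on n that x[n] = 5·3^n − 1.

Base case: x[0] = 4, and 5·3^0 − 1 = 5 − 1 = 4.
Assume x[m] = 5·3^m − 1 for some m ≥ 0.
Then x[m+1] = 3x[m] + 2 = 3·(5·3^m − 1) + 2 = 15·3^m − 3 + 2 = 5·3^{m+1} − 1.
This completes the inductive step, so x[n] = 5·3^n − 1 for all n ≥ 0.

x[n] = 5·3^n − 1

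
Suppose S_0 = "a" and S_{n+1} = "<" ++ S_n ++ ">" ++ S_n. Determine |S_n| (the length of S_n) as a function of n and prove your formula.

Claim: |S_n| = 3·2^n − 2.

Base case: |S_0| = 1, and 3·2^0 − 2 = 1.
Assume |S_r| = 3·2^r − 2.
Then |S_{r+1}| = 1 + |S_r| + 1 + |S_r| = 2|S_r| + 2 = 2(3·2^r − 2) + 2 = 3·2^{r+1} − 4 + 2 = 3·2^{r+1} − 2.
By induction, |S_n| = 3·2^n − 2 for all n ≥ 0.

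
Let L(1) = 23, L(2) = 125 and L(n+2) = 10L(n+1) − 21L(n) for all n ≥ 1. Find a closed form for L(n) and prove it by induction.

Claim: L(n) = 3·3^n + 2·7^n.

Base cases: L(1) = 23 and 3·3^1 + 2·7^1 = 23; L(2) = 125 and 3·3^2 + 2·7^2 = 125.
Assume L(j) = 3·3^j + 2·7^j for all 1 ≤ j ≤ m, where m ≥ 2.
Then L(m+1) = 10L(m) − 21L(m−1) = 10·(3·3^m + 2·7^m) − 21·(3·3^{m−1} + 2·7^{m−1}) = 3·(10·3 − 21)3^{m−1} + 2·(10·7 − 21)7^{m−1} = 27·3^{m−1} + 98·7^{m−1} = 3·3^{m+1} + 2·7^{m+1}.
By strong induction, L(n) = 3·3^n + 2·7^n for all n ≥ 1.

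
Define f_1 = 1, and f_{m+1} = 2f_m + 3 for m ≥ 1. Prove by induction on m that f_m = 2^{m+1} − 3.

Base case: f_1 = 1, and 2^{1+1} − 3 = 4 − 3 = 1.
Assume f_k = 2^{k+1} − 3 for some k ≥ 1.
Then f_{k+1} = 2f_k + 3 = 2·(2^{k+1} − 3) + 3 = 2^{k+2} − 6 + 3 = 2^{k+2} − 3.
So the formula holds for k+1, and by induction f_m = 2^{m+1} − 3 for all m ≥ 1.

f_m = 2^{m+1} − 3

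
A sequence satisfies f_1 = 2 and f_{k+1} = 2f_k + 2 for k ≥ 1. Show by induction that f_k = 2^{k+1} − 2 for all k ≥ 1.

Base case: f_1 = 2, and 2^{1+1} − 2 = 4 − 2 = 2.
Assume f_m = 2^{m+1} − 2 for some m ≥ 1.
Then f_{m+1} = 2f_m + 2 = 2·(2^{m+1} − 2) + 2 = 2^{m+2} − 4 + 2 = 2^{m+2} − 2.
This completes the inductive step, so f_k = 2^{k+1} − 2 for all k ≥ 1.

f_k = 2^{k+1} − 2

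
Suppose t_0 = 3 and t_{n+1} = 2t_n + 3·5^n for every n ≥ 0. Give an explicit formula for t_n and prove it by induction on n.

Claim: t_n = 2·2^n + 5^n.

Base case: t_0 = 3, and 2·2^0 + 5^0 = 2 + 1 = 3.
Assume t_r = 2·2^r + 5^r for some r ≥ 0.
Then t_{r+1} = 2t_r + 3·5^r = 2·(2·2^r + 5^r) + 3·5^r = 2·2^{r+1} + 2·5^r + 3·5^r = 2·2^{r+1} + 5·5^r = 2·2^{r+1} + 5^{r+1}.
By induction, t_n = 2·2^n + 5^n for all n ≥ 0.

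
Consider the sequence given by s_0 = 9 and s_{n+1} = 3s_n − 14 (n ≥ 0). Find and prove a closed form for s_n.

Claim: s_n = 2·3^n + 7.

Base case: s_0 = 9, and 2·3^0 + 7 = 2 + 7 = 9.
Assume s_m = 2·3^m + 7 for some m ≥ 0.
Then s_{m+1} = 3s_m − 14 = 3·(2·3^m + 7) − 14 = 6·3^m + 21 − 14 = 2·3^{m+1} + 7.
By induction, s_n = 2·3^n + 7 for all n ≥ 0.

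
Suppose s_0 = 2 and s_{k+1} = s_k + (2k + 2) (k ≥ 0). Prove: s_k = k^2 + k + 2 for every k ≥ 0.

Base case: s_0 = 2, and 0^2 + 0 + 2 = 2.
Assume s_m = m^2 + m + 2.
Then s_{m+1} = s_m + (2m + 2) = (m^2 + m + 2) + (2m + 2) = m^2 + 3m + 4,
and (m+1)^2 + (m+1) + 2 = m^2 + 3m + 4.
Hence s_k = k^2 + k + 2 for every k ≥ 0, by induction.

s_k = k^2 + k + 2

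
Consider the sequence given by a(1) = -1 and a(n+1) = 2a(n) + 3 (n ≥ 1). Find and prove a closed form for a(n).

Claim: a(n) = 2^n − 3.

Base case: a(1) = -1, and 2^1 − 3 = 2 − 3 = -1.
Assume a(k) = 2^k − 3 for some k ≥ 1.
Then a(k+1) = 2a(k) + 3 = 2·(2^k − 3) + 3 = 2^{k+1} − 6 + 3 = 2^{k+1} − 3.
This completes the inductive step, so a(n) = 2^n − 3 for all n ≥ 1.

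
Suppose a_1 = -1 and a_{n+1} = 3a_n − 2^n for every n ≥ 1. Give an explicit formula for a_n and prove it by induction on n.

Claim: a_n = -3^n + 2^n.

Base case: a_1 = -1, and -3^1 + 2^1 = -3 + 2 = -1.
Assume a_r = -3^r + 2^r for some r ≥ 1.
Then a_{r+1} = 3a_r − 2^r = 3·(-3^r + 2^r) − 2^r = -3^{r+1} + 3·2^r − 2^r = -3^{r+1} + 2·2^r = -3^{r+1} + 2^{r+1}.
So the formula holds for r+1, and by induction a_n = -3^n + 2^n for all n ≥ 1.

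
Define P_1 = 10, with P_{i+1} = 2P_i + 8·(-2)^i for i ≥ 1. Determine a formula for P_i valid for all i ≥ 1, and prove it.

Claim: P_i = 3·2^i − 2·(-2)^i.

Base case: P_1 = 10, and 3·2^1 − 2·(-2)^1 = 6 + 4 = 10.
Assume P_r = 3·2^r − 2·(-2)^r for some r ≥ 1.
Then P_{r+1} = 2P_r + 8·(-2)^r = 2·(3·2^r − 2·(-2)^r) + 8·(-2)^r = 3·2^{r+1} − 4·(-2)^r + 8·(-2)^r = 3·2^{r+1} + 4·(-2)^r = 3·2^{r+1} − 2·(-2)^{r+1}.
By induction, P_i = 3·2^i − 2·(-2)^i for all i ≥ 1.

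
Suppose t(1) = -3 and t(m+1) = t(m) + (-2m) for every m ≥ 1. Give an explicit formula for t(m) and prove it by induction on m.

Claim: t(m) = -m^2 + m − 3.

Base case: t(1) = -3, and -1^2 + 1 − 3 = -3.
Assume t(j) = -j^2 + j − 3.
Then t(j+1) = t(j) + (-2j) = (-j^2 + j − 3) + (-2j) = -j^2 − j − 3,
and -(j+1)^2 + (j+1) − 3 = -j^2 − j − 3.
Hence t(m) = -m^2 + m − 3 for every m ≥ 1, by induction.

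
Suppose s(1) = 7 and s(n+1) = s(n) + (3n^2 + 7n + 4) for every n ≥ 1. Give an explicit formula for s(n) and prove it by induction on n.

Claim: s(n) = n^3 + 2n^2 + n + 3.

Base case: s(1) = 7, and 1^3 + 2·1^2 + 1 + 3 = 7.
Assume s(j) = j^3 + 2j^2 + j + 3.
Then s(j+1) = s(j) + (3j^2 + 7j + 4) = (j^3 + 2j^2 + j + 3) + (3j^2 + 7j + 4) = j^3 + 5j^2 + 8j + 7,
and (j+1)^3 + 2·(j+1)^2 + (j+1) + 3 = j^3 + 5j^2 + 8j + 7.
This completes the inductive step, so s(n) = n^3 + 2n^2 + n + 3 for all n ≥ 1.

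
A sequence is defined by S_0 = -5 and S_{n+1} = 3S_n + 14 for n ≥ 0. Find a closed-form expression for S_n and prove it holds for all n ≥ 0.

Claim: S_n = 2·3^n − 7.

Base case: S_0 = -5, and 2·3^0 − 7 = 2 − 7 = -5.
Assume S_j = 2·3^j − 7 for some j ≥ 0.
Then S_{j+1} = 3S_j + 14 = 3·(2·3^j − 7) + 14 = 6·3^j − 21 + 14 = 2·3^{j+1} − 7.
So the formula holds for j+1, and by induction S_n = 2·3^n − 7 for all n ≥ 0.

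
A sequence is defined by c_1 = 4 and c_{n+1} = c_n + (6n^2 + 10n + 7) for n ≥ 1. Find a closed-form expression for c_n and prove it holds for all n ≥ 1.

Claim: c_n = 2n^3 + 2n^2 + 3n − 3.

Base case: c_1 = 4, and 2·1^3 + 2·1^2 + 3·1 − 3 = 4.
Assume c_m = 2m^3 + 2m^2 + 3m − 3.
Then c_{m+1} = c_m + (6m^2 + 10m + 7) = (2m^3 + 2m^2 + 3m − 3) + (6m^2 + 10m + 7) = 2m^3 + 8m^2 + 13m + 4,
and 2·(m+1)^3 + 2·(m+1)^2 + 3·(m+1) − 3 = 2m^3 + 8m^2 + 13m + 4.
Hence c_n = 2n^3 + 2n^2 + 3n − 3 for every n ≥ 1, by induction.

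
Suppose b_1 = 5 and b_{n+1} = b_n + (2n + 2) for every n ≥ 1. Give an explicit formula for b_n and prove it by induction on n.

Claim: b_n = n^2 + n + 3.

Base case: b_1 = 5, and 1^2 + 1 + 3 = 5.
Assume b_k = k^2 + k + 3.
Then b_{k+1} = b_k + (2k + 2) = (k^2 + k + 3) + (2k + 2) = k^2 + 3k + 5,
and (k+1)^2 + (k+1) + 3 = k^2 + 3k + 5.
By induction, b_n = n^2 + n + 3 for all n ≥ 1.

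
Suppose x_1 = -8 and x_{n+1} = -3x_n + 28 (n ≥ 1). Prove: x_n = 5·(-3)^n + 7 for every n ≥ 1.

Base case: x_1 = -8, and 5·(-3)^1 + 7 = -15 + 7 = -8.
Assume x_k = 5·(-3)^k + 7 for some k ≥ 1.
Then x_{k+1} = -3x_k + 28 = -3·(5·(-3)^k + 7) + 28 = -15·(-3)^k − 21 + 28 = 5·(-3)^{k+1} + 7.
This completes the inductive step, so x_n = 5·(-3)^n + 7 for all n ≥ 1.

x_n = 5·(-3)^n + 7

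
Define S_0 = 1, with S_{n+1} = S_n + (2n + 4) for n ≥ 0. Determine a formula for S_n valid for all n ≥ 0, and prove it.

Claim: S_n = n^2 + 3n + 1.

Base case: S_0 = 1, and 0^2 + 3·0 + 1 = 1.
Assume S_j = j^2 + 3j + 1.
Then S_{j+1} = S_j + (2j + 4) = (j^2 + 3j + 1) + (2j + 4) = j^2 + 5j + 5,
and (j+1)^2 + 3·(j+1) + 1 = j^2 + 5j + 5.
This completes the inductive step, so S_n = n^2 + 3n + 1 for all n ≥ 0.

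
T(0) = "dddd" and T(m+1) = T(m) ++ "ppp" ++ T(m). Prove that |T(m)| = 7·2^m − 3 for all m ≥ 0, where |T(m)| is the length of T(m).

Base case: |T(0)| = 4, and 7·2^0 − 3 = 4.
Assume |T(j)| = 7·2^j − 3.
Then |T(j+1)| = |T(j)| + 3 + |T(j)| = 2|T(j)| + 3 = 2(7·2^j − 3) + 3 = 7·2^{j+1} − 6 + 3 = 7·2^{j+1} − 3.
Hence |T(m)| = 7·2^m − 3 for every m ≥ 0, by induction.

|T(m)| = 7·2^m − 3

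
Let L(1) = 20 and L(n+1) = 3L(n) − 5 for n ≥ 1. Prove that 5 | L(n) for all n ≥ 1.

Base case: L(1) = 20 = 5·4, so 5 | L(1).
Assume 5 | L(j), so L(j) = 5t for some integer t.
Then L(j+1) = 3L(j) − 5 = 3·(5t) − 5 = 5(3t − 1), so 5 | L(j+1).
Hence 5 | L(n) for every n ≥ 1, by induction.

5 | L(n)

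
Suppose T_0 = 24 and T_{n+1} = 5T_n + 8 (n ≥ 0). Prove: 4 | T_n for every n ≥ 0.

Base case: T_0 = 24 = 4·6, so 4 | T_0.
Assume 4 | T_r, so T_r = 4t for some integer t.
Then T_{r+1} = 5T_r + 8 = 5·(4t) + 8 = 4(5t + 2), so 4 | T_{r+1}.
This completes the inductive step, so 4 | T_n for all n ≥ 0.

4 | T_n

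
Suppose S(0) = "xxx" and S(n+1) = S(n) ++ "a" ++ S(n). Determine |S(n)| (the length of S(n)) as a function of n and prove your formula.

Claim: |S(n)| = 2^{n+2} − 1.

Base case: |S(0)| = 3, and 2^{0+2} − 1 = 3.
Assume |S(r)| = 2^{r+2} − 1.
Then |S(r+1)| = |S(r)| + 1 + |S(r)| = 2|S(r)| + 1 = 2(2^{r+2} − 1) + 1 = 2^{r+3} − 2 + 1 = 2^{r+3} − 1.
This completes the inductive step, so |S(n)| = 2^{n+2} − 1 for all n ≥ 0.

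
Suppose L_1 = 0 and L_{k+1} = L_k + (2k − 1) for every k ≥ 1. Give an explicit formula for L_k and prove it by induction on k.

Claim: L_k = k^2 − 2k + 1.

Base case: L_1 = 0, and 1^2 − 2·1 + 1 = 0.
Assume L_m = m^2 − 2m + 1.
Then L_{m+1} = L_m + (2m − 1) = (m^2 − 2m + 1) + (2m − 1) = m^2,
and (m+1)^2 − 2·(m+1) + 1 = m^2.
This completes the inductive step, so L_k = k^2 − 2k + 1 for all k ≥ 1.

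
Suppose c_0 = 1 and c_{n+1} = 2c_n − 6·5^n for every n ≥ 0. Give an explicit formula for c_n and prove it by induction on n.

Claim: c_n = 3·2^n − 2·5^n.

Base case: c_0 = 1, and 3·2^0 − 2·5^0 = 3 − 2 = 1.
Assume c_k = 3·2^k − 2·5^k for some k ≥ 0.
Then c_{k+1} = 2c_k − 6·5^k = 2·(3·2^k − 2·5^k) − 6·5^k = 3·2^{k+1} − 4·5^k − 6·5^k = 3·2^{k+1} − 10·5^k = 3·2^{k+1} − 2·5^{k+1}.
By induction, c_n = 3·2^n − 2·5^n for all n ≥ 0.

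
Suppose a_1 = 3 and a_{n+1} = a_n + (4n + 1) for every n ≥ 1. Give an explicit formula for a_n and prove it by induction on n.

Claim: a_n = 2n^2 − n + 2.

Base case: a_1 = 3, and 2·1^2 − 1 + 2 = 3.
Assume a_j = 2j^2 − j + 2.
Then a_{j+1} = a_j + (4j + 1) = (2j^2 − j + 2) + (4j + 1) = 2j^2 + 3j + 3,
and 2·(j+1)^2 − (j+1) + 2 = 2j^2 + 3j + 3.
Hence a_n = 2n^2 − n + 2 for every n ≥ 1, by induction.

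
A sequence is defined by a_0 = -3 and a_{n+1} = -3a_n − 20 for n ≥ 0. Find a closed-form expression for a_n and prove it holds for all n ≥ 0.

Claim: a_n = 2·(-3)^n − 5.

Base case: a_0 = -3, and 2·(-3)^0 − 5 = 2 − 5 = -3.
Assume a_r = 2·(-3)^r − 5 for some r ≥ 0.
Then a_{r+1} = -3a_r − 20 = -3·(2·(-3)^r − 5) − 20 = -6·(-3)^r + 15 − 20 = 2·(-3)^{r+1} − 5.
By induction, a_n = 2·(-3)^n − 5 for all n ≥ 0.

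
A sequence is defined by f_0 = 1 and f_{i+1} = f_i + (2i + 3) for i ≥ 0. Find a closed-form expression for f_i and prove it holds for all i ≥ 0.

Claim: f_i = i^2 + 2i + 1.

Base case: f_0 = 1, and 0^2 + 2·0 + 1 = 1.
Assume f_k = k^2 + 2k + 1.
Then f_{k+1} = f_k + (2k + 3) = (k^2 + 2k + 1) + (2k + 3) = k^2 + 4k + 4,
and (k+1)^2 + 2·(k+1) + 1 = k^2 + 4k + 4.
Hence f_i = i^2 + 2i + 1 for every i ≥ 0, by induction.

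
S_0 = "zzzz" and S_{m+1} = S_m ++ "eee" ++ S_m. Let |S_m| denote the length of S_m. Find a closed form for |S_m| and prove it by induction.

Claim: |S_m| = 7·2^m − 3.

Base case: |S_0| = 4, and 7·2^0 − 3 = 4.
Assume |S_r| = 7·2^r − 3.
Then |S_{r+1}| = |S_r| + 3 + |S_r| = 2|S_r| + 3 = 2(7·2^r − 3) + 3 = 7·2^{r+1} − 6 + 3 = 7·2^{r+1} − 3.
So the formula holds for r+1, and by induction |S_m| = 7·2^m − 3 for all m ≥ 0.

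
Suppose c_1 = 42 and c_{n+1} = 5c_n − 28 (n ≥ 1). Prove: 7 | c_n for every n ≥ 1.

Base case: c_1 = 42 = 7·6, so 7 | c_1.
Assume 7 | c_j, so c_j = 7t for some integer t.
Then c_{j+1} = 5c_j − 28 = 5·(7t) − 28 = 7(5t − 4), so 7 | c_{j+1}.
Hence 7 | c_n for every n ≥ 1, by induction.

7 | c_n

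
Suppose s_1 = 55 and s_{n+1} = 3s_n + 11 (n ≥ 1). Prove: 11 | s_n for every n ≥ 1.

Base case: s_1 = 55 = 11·5, so 11 | s_1.
Assume 11 | s_r, so s_r = 11t for some integer t.
Then s_{r+1} = 3s_r + 11 = 3·(11t) + 11 = 11(3t + 1), so 11 | s_{r+1}.
This completes the inductive step, so 11 | s_n for all n ≥ 1.

11 | s_n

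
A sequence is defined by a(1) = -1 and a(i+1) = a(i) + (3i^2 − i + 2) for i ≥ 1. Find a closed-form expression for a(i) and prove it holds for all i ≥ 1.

Claim: a(i) = i^3 − 2i^2 + 3i − 3.

Base case: a(1) = -1, and 1^3 − 2·1^2 + 3·1 − 3 = -1.
Assume a(k) = k^3 − 2k^2 + 3k − 3.
Then a(k+1) = a(k) + (3k^2 − k + 2) = (k^3 − 2k^2 + 3k − 3) + (3k^2 − k + 2) = k^3 + k^2 + 2k − 1,
and (k+1)^3 − 2·(k+1)^2 + 3·(k+1) − 3 = k^3 + k^2 + 2k − 1.
This completes the inductive step, so a(i) = i^3 − 2i^2 + 3i − 3 for all i ≥ 1.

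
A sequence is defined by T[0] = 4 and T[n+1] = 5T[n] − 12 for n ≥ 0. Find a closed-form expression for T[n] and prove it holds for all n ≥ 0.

Claim: T[n] = 5^n + 3.

Base case: T[0] = 4, and 5^0 + 3 = 1 + 3 = 4.
Assume T[k] = 5^k + 3 for some k ≥ 0.
Then T[k+1] = 5T[k] − 12 = 5·(5^k + 3) − 12 = 5^{k+1} + 15 − 12 = 5^{k+1} + 3.
This completes the inductive step, so T[n] = 5^n + 3 for all n ≥ 0.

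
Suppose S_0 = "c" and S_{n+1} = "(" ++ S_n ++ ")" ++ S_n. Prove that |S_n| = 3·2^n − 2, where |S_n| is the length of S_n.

Base case: |S_0| = 1, and 3·2^0 − 2 = 1.
Assume |S_j| = 3·2^j − 2.
Then |S_{j+1}| = 1 + |S_j| + 1 + |S_j| = 2|S_j| + 2 = 2(3·2^j − 2) + 2 = 3·2^{j+1} − 4 + 2 = 3·2^{j+1} − 2.
So the formula holds for j+1, and by induction |S_n| = 3·2^n − 2 for all n ≥ 0.

|S_n| = 3·2^n − 2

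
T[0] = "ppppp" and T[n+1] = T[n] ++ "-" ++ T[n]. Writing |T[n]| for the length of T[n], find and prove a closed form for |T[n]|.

Claim: |T[n]| = 6·2^n − 1.

Base case: |T[0]| = 5, and 6·2^0 − 1 = 5.
Assume |T[m]| = 6·2^m − 1.
Then |T[m+1]| = |T[m]| + 1 + |T[m]| = 2|T[m]| + 1 = 2(6·2^m − 1) + 1 = 6·2^{m+1} − 2 + 1 = 6·2^{m+1} − 1.
So the formula holds for m+1, and by induction |T[n]| = 6·2^n − 1 for all n ≥ 0.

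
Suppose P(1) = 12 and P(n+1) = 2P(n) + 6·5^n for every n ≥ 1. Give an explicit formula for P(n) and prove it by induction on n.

Claim: P(n) = 2^n + 2·5^n.

Base case: P(1) = 12, and 2^1 + 2·5^1 = 2 + 10 = 12.
Assume P(k) = 2^k + 2·5^k for some k ≥ 1.
Then P(k+1) = 2P(k) + 6·5^k = 2·(2^k + 2·5^k) + 6·5^k = 2^{k+1} + 4·5^k + 6·5^k = 2^{k+1} + 10·5^k = 2^{k+1} + 2·5^{k+1}.
By induction, P(n) = 2^n + 2·5^n for all n ≥ 1.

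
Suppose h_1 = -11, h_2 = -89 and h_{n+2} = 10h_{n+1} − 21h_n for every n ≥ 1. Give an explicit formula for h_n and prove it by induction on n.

Claim: h_n = 3^n − 2·7^n.

Base cases: h_1 = -11 and 3^1 − 2·7^1 = -11; h_2 = -89 and 3^2 − 2·7^2 = -89.
Assume h_j = 3^j − 2·7^j for all 1 ≤ j ≤ m, where m ≥ 2.
Then h_{m+1} = 10h_m − 21h_{m−1} = 10·(3^m − 2·7^m) − 21·(3^{m−1} − 2·7^{m−1}) = (10·3 − 21)3^{m−1} − 2·(10·7 − 21)7^{m−1} = 9·3^{m−1} − 98·7^{m−1} = 3^{m+1} − 2·7^{m+1}.
Hence h_n = 3^n − 2·7^n for every n ≥ 1, by strong induction.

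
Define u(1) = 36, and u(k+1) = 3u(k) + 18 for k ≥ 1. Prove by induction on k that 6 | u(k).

Base case: u(1) = 36 = 6·6, so 6 | u(1).
Assume 6 | u(m), so u(m) = 6t for some integer t.
Then u(m+1) = 3u(m) + 18 = 3·(6t) + 18 = 6(3t + 3), so 6 | u(m+1).
Hence 6 | u(k) for every k ≥ 1, by induction.

6 | u(k)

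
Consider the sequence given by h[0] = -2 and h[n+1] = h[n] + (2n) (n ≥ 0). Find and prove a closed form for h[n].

Claim: h[n] = n^2 − n − 2.

Base case: h[0] = -2, and 0^2 − 0 − 2 = -2.
Assume h[m] = m^2 − m − 2.
Then h[m+1] = h[m] + (2m) = (m^2 − m − 2) + (2m) = m^2 + m − 2,
and (m+1)^2 − (m+1) − 2 = m^2 + m − 2.
This completes the inductive step, so h[n] = n^2 − n − 2 for all n ≥ 0.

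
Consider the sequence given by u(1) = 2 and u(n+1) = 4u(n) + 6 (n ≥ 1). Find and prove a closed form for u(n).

Claim: u(n) = 4^n − 2.

Base case: u(1) = 2, and 4^1 − 2 = 4 − 2 = 2.
Assume u(r) = 4^r − 2 for some r ≥ 1.
Then u(r+1) = 4u(r) + 6 = 4·(4^r − 2) + 6 = 4^{r+1} − 8 + 6 = 4^{r+1} − 2.
So the formula holds for r+1, and by induction u(n) = 4^n − 2 for all n ≥ 1.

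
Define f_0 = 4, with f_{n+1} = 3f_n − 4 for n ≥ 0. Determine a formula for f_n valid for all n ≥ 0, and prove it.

Claim: f_n = 2·3^n + 2.

Base case: f_0 = 4, and 2·3^0 + 2 = 2 + 2 = 4.
Assume f_r = 2·3^r + 2 for some r ≥ 0.
Then f_{r+1} = 3f_r − 4 = 3·(2·3^r + 2) − 4 = 6·3^r + 6 − 4 = 2·3^{r+1} + 2.
This completes the inductive step, so f_n = 2·3^n + 2 for all n ≥ 0.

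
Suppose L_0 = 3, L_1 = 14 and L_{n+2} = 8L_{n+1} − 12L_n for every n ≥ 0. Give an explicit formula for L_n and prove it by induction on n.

Claim: L_n = 2·6^n + 2^n.

Base cases: L_0 = 3 and 2·6^0 + 2^0 = 3; L_1 = 14 and 2·6^1 + 2^1 = 14.
Assume L_j = 2·6^j + 2^j for all 0 ≤ j ≤ k, where k ≥ 1.
Then L_{k+1} = 8L_k − 12L_{k−1} = 8·(2·6^k + 2^k) − 12·(2·6^{k−1} + 2^{k−1}) = 2·(8·6 − 12)6^{k−1} + (8·2 − 12)2^{k−1} = 72·6^{k−1} + 4·2^{k−1} = 2·6^{k+1} + 2^{k+1}.
So the formula holds for k+1, and by strong induction L_n = 2·6^n + 2^n for all n ≥ 0.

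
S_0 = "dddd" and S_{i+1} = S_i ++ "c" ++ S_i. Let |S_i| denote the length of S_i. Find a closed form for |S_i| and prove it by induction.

Claim: |S_i| = 5·2^i − 1.

Base case: |S_0| = 4, and 5·2^0 − 1 = 4.
Assume |S_j| = 5·2^j − 1.
Then |S_{j+1}| = |S_j| + 1 + |S_j| = 2|S_j| + 1 = 2(5·2^j − 1) + 1 = 5·2^{j+1} − 2 + 1 = 5·2^{j+1} − 1.
By induction, |S_i| = 5·2^i − 1 for all i ≥ 0.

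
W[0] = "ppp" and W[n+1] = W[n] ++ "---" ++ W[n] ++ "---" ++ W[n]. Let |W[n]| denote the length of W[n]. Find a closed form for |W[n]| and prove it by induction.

Claim: |W[n]| = 6·3^n − 3.

Base case: |W[0]| = 3, and 6·3^0 − 3 = 3.
Assume |W[k]| = 6·3^k − 3.
Then |W[k+1]| = 3|W[k]| + 6 = 3(6·3^k − 3) + 6 = 6·3^{k+1} − 9 + 6 = 6·3^{k+1} − 3.
So the formula holds for k+1, and by induction |W[n]| = 6·3^n − 3 for all n ≥ 0.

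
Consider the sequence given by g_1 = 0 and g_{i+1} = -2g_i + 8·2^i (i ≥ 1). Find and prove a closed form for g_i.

Claim: g_i = 2·(-2)^i + 2·2^i.

Base case: g_1 = 0, and 2·(-2)^1 + 2·2^1 = -4 + 4 = 0.
Assume g_k = 2·(-2)^k + 2·2^k for some k ≥ 1.
Then g_{k+1} = -2g_k + 8·2^k = -2·(2·(-2)^k + 2·2^k) + 8·2^k = 2·(-2)^{k+1} − 4·2^k + 8·2^k = 2·(-2)^{k+1} + 4·2^k = 2·(-2)^{k+1} + 2·2^{k+1}.
This completes the inductive step, so g_i = 2·(-2)^i + 2·2^i for all i ≥ 1.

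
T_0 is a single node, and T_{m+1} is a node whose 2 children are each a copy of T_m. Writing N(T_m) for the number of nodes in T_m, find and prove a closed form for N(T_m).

Claim: N(T_m) = 2^{m+1} − 1.

Base case: N(T_0) = 1, and 2^{0+1} − 1 = 1.
Assume N(T_r) = 2^{r+1} − 1.
Then N(T_{r+1}) = 1 + 2N(T_r) = 1 + 2(2^{r+1} − 1) = 2^{r+2} − 2 + 1 = 2^{r+2} − 1.
So the formula holds for r+1, and by induction N(T_m) = 2^{m+1} − 1 for all m ≥ 0.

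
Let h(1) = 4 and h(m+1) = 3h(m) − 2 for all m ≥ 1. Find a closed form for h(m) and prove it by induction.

Claim: h(m) = 3^m + 1.

Base case: h(1) = 4, and 3^1 + 1 = 3 + 1 = 4.
Assume h(k) = 3^k + 1 for some k ≥ 1.
Then h(k+1) = 3h(k) − 2 = 3·(3^k + 1) − 2 = 3^{k+1} + 3 − 2 = 3^{k+1} + 1.
By induction, h(m) = 3^m + 1 for all m ≥ 1.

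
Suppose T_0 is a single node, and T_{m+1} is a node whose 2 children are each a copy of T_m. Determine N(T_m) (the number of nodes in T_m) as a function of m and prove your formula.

Claim: N(T_m) = 2^{m+1} − 1.

Base case: N(T_0) = 1, and 2^{0+1} − 1 = 1.
Assume N(T_k) = 2^{k+1} − 1.
Then N(T_{k+1}) = 1 + 2N(T_k) = 1 + 2(2^{k+1} − 1) = 2^{k+2} − 2 + 1 = 2^{k+2} − 1.
This completes the inductive step, so N(T_m) = 2^{m+1} − 1 for all m ≥ 0.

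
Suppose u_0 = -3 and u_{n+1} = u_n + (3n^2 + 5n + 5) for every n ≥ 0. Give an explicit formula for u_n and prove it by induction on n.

Claim: u_n = n^3 + n^2 + 3n − 3.

Base case: u_0 = -3, and 0^3 + 0^2 + 3·0 − 3 = -3.
Assume u_m = m^3 + m^2 + 3m − 3.
Then u_{m+1} = u_m + (3m^2 + 5m + 5) = (m^3 + m^2 + 3m − 3) + (3m^2 + 5m + 5) = m^3 + 4m^2 + 8m + 2,
and (m+1)^3 + (m+1)^2 + 3·(m+1) − 3 = m^3 + 4m^2 + 8m + 2.
Hence u_n = n^3 + n^2 + 3n − 3 for every n ≥ 0, by induction.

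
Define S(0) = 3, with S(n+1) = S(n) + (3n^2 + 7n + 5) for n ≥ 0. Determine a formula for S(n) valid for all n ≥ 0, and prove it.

Claim: S(n) = n^3 + 2n^2 + 2n + 3.

Base case: S(0) = 3, and 0^3 + 2·0^2 + 2·0 + 3 = 3.
Assume S(k) = k^3 + 2k^2 + 2k + 3.
Then S(k+1) = S(k) + (3k^2 + 7k + 5) = (k^3 + 2k^2 + 2k + 3) + (3k^2 + 7k + 5) = k^3 + 5k^2 + 9k + 8,
and (k+1)^3 + 2·(k+1)^2 + 2·(k+1) + 3 = k^3 + 5k^2 + 9k + 8.
This completes the inductive step, so S(n) = n^3 + 2n^2 + 2n + 3 for all n ≥ 0.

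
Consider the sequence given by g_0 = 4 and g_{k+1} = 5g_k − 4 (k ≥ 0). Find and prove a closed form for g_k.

Claim: g_k = 3·5^k + 1.

Base case: g_0 = 4, and 3·5^0 + 1 = 3 + 1 = 4.
Assume g_j = 3·5^j + 1 for some j ≥ 0.
Then g_{j+1} = 5g_j − 4 = 5·(3·5^j + 1) − 4 = 15·5^j + 5 − 4 = 3·5^{j+1} + 1.
By induction, g_k = 3·5^k + 1 for all k ≥ 0.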